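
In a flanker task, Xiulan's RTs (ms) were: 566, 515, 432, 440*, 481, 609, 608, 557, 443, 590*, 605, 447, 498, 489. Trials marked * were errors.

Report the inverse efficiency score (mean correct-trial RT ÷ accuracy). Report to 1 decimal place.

Correct trials (n=12): 566, 515, 432, 481, 609, 608, 557, 443, 605, 447, 498, 489
Mean correct RT = 6250/12 = 520.8333 ms
Proportion correct = 12/14
IES = 520.8333 / (12/14) = 607.639 ms

607.6 ms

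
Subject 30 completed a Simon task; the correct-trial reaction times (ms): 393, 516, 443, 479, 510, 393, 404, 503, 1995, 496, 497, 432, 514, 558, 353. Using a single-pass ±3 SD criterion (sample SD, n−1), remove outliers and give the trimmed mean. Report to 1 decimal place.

n = 15, ΣRT = 8486, M = 565.733
Σ(x−M)² = 2236198.93; s = √(2236198.93/14) = 399.660
Cutoffs: 565.733 ± 3·399.660 → [-633.2, 1764.7]
Outside: 1995 → excluded.
Retained (n=14): Σ = 6491, mean = 6491/14 = 463.643

463.6 ms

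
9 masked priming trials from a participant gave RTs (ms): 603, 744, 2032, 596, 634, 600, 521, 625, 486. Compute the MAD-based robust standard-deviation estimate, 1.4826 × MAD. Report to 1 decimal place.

Sorted: 486, 521, 596, 600, 603, 625, 634, 744, 2032 → median = 603
|x − 603| sorted: 0, 3, 7, 22, 31, 82, 117, 141, 1429 → MAD = 31
Robust SD ≈ 1.4826 × 31 = 45.961

46.0 ms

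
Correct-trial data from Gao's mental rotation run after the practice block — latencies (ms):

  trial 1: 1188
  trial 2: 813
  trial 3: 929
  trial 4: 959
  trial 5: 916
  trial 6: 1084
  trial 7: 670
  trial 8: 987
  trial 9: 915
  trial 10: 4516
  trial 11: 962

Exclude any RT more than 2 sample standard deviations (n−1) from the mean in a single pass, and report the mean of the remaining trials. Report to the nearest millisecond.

n = 11, ΣRT = 13939, M = 1267.182
Σ(x−M)² = 11785893.64; s = √(11785893.64/10) = 1085.629
Cutoffs: 1267.182 ± 2·1085.629 → [-904.1, 3438.4]
Outside: 4516 → excluded.
Retained (n=10): Σ = 9423, mean = 9423/10 = 942.300

942 ms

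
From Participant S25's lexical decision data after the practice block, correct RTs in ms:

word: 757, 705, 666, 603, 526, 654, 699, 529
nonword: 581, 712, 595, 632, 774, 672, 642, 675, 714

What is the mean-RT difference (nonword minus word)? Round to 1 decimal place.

M(word) = 5139/8 = 642.375
M(nonword) = 5997/9 = 666.333
Difference = 666.333 − 642.375 = 23.958 ms

24.0 ms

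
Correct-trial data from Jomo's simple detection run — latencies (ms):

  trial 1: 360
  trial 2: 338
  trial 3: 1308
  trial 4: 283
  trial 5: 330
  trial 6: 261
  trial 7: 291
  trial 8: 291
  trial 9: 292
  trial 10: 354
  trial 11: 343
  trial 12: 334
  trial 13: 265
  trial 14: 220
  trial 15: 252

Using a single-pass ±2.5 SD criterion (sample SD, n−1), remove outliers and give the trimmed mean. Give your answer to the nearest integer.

301 ms

n = 15, ΣRT = 5522, M = 368.133
Σ(x−M)² = 970261.73; s = √(970261.73/14) = 263.257
Cutoffs: 368.133 ± 2.5·263.257 → [-290.0, 1026.3]
Outside: 1308 → excluded.
Retained (n=14): Σ = 4214, mean = 4214/14 = 301.000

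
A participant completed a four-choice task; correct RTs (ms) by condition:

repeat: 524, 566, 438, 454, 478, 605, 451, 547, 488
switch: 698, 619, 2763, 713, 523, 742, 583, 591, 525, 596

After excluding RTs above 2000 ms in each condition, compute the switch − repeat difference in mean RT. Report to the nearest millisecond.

switch: exclude 2763
M(repeat) = 4551/9 = 505.667
M(switch) = 5590/9 = 621.111
Difference = 621.111 − 505.667 = 115.444 ms

115 ms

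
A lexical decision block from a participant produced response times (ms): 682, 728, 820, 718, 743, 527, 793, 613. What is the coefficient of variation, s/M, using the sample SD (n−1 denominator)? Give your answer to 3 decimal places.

0.136

n = 8, Σ = 5624, M = 703.0000
Σ(x−M)² = 63756.000; s = √(63756.000/7) = 95.4358
CV = 95.4358 / 703.0000 = 0.13576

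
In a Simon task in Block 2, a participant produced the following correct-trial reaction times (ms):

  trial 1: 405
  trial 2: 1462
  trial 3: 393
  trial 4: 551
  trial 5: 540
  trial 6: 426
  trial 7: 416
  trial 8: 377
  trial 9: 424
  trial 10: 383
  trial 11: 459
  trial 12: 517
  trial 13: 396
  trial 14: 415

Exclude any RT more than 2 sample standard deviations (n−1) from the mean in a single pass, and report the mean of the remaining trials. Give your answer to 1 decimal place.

n = 14, ΣRT = 7164, M = 511.714
Σ(x−M)² = 1015334.86; s = √(1015334.86/13) = 279.469
Cutoffs: 511.714 ± 2·279.469 → [-47.2, 1070.7]
Outside: 1462 → excluded.
Retained (n=13): Σ = 5702, mean = 5702/13 = 438.615

438.6 ms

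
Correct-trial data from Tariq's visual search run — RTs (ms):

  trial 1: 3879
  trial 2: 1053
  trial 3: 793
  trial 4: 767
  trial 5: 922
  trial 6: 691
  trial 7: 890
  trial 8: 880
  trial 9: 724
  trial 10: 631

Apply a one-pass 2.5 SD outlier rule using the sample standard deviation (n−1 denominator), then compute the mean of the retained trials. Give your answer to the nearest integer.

n = 10, ΣRT = 11230, M = 1123.000
Σ(x−M)² = 8577700.00; s = √(8577700.00/9) = 976.257
Cutoffs: 1123.000 ± 2.5·976.257 → [-1317.6, 3563.6]
Outside: 3879 → excluded.
Retained (n=9): Σ = 7351, mean = 7351/9 = 816.778

817 ms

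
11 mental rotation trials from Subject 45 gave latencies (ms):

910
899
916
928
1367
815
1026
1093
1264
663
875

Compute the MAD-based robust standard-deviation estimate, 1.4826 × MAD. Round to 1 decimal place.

Sorted: 663, 815, 875, 899, 910, 916, 928, 1026, 1093, 1264, 1367 → median = 916
|x − 916| sorted: 0, 6, 12, 17, 41, 101, 110, 177, 253, 348, 451 → MAD = 101
Robust SD ≈ 1.4826 × 101 = 149.743

149.7 ms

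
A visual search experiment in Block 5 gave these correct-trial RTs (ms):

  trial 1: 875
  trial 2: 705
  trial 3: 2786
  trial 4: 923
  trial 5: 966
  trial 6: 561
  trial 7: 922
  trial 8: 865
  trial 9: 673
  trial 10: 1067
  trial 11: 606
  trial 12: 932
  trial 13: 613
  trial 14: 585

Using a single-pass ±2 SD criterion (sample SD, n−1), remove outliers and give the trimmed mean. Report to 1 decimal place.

n = 14, ΣRT = 13079, M = 934.214
Σ(x−M)² = 4049244.36; s = √(4049244.36/13) = 558.104
Cutoffs: 934.214 ± 2·558.104 → [-182.0, 2050.4]
Outside: 2786 → excluded.
Retained (n=13): Σ = 10293, mean = 10293/13 = 791.769

791.8 ms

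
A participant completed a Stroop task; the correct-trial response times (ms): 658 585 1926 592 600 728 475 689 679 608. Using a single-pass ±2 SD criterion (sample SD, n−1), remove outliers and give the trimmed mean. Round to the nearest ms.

n = 10, ΣRT = 7540, M = 754.000
Σ(x−M)² = 1571004.00; s = √(1571004.00/9) = 417.799
Cutoffs: 754.000 ± 2·417.799 → [-81.6, 1589.6]
Outside: 1926 → excluded.
Retained (n=9): Σ = 5614, mean = 5614/9 = 623.778

624 ms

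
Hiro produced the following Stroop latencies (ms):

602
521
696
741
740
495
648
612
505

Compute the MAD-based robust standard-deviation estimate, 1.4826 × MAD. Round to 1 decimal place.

134.9 ms

Sorted: 495, 505, 521, 602, 612, 648, 696, 740, 741 → median = 612
|x − 612| sorted: 0, 10, 36, 84, 91, 107, 117, 128, 129 → MAD = 91
Robust SD ≈ 1.4826 × 91 = 134.917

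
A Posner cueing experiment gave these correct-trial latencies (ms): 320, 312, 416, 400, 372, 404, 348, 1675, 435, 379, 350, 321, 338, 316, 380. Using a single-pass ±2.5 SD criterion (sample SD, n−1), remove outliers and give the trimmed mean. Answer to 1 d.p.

363.6 ms

n = 15, ΣRT = 6766, M = 451.067
Σ(x−M)² = 1626118.93; s = √(1626118.93/14) = 340.810
Cutoffs: 451.067 ± 2.5·340.810 → [-401.0, 1303.1]
Outside: 1675 → excluded.
Retained (n=14): Σ = 5091, mean = 5091/14 = 363.643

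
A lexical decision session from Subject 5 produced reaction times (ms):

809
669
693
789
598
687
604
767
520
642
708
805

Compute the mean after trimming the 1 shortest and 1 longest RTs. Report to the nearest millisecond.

696 ms

Sorted: 520, 598, 604, 642, 669, 687, 693, 708, 767, 789, 805, 809
Drop lowest 1 (520) and highest 1 (809)
Remaining (n=10): Σ = 6962, mean = 6962/10 = 696.200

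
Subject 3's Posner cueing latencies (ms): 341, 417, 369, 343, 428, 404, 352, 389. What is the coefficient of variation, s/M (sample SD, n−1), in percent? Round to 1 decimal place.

9.0%

n = 8, Σ = 3043, M = 380.3750
Σ(x−M)² = 8123.875; s = √(8123.875/7) = 34.0669
CV = 34.0669 / 380.3750 = 0.08956 = 8.956%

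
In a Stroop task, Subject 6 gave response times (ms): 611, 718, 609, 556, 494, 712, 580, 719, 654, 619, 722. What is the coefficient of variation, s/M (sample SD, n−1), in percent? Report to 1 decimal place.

12.0%

n = 11, Σ = 6994, M = 635.8182
Σ(x−M)² = 58451.636; s = √(58451.636/10) = 76.4537
CV = 76.4537 / 635.8182 = 0.12024 = 12.024%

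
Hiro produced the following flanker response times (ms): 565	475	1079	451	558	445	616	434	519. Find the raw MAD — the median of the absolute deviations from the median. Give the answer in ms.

68 ms

Sorted: 434, 445, 451, 475, 519, 558, 565, 616, 1079 → median = 519
|x − 519|: 46, 44, 560, 68, 39, 74, 97, 85, 0
Sorted deviations: 0, 39, 44, 46, 68, 74, 85, 97, 560 → MAD = 68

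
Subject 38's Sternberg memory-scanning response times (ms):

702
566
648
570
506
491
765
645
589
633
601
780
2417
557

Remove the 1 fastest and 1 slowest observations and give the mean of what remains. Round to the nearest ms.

630 ms

Sorted: 491, 506, 557, 566, 570, 589, 601, 633, 645, 648, 702, 765, 780, 2417
Drop lowest 1 (491) and highest 1 (2417)
Remaining (n=12): Σ = 7562, mean = 7562/12 = 630.167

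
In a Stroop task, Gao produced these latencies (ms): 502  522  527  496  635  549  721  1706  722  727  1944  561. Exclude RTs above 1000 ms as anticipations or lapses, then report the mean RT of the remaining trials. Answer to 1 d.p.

596.2 ms

Excluded: 1706, 1944
Retained (n=10): Σ = 5962
Mean = 5962/10 = 596.2000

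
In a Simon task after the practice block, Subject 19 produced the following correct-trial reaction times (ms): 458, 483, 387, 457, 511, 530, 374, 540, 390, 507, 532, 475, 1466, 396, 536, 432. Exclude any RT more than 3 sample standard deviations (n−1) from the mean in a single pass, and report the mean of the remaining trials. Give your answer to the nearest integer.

467 ms

n = 16, ΣRT = 8474, M = 529.625
Σ(x−M)² = 984815.75; s = √(984815.75/15) = 256.231
Cutoffs: 529.625 ± 3·256.231 → [-239.1, 1298.3]
Outside: 1466 → excluded.
Retained (n=15): Σ = 7008, mean = 7008/15 = 467.200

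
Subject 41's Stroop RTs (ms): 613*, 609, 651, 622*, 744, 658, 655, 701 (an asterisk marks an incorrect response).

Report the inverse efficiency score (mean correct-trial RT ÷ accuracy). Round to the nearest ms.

893 ms

Correct trials (n=6): 609, 651, 744, 658, 655, 701
Mean correct RT = 4018/6 = 669.6667 ms
Proportion correct = 6/8
IES = 669.6667 / (6/8) = 892.889 ms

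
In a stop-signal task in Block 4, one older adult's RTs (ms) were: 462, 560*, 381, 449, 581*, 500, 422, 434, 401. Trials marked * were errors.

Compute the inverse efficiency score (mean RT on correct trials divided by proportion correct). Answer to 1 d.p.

560.0 ms

Correct trials (n=7): 462, 381, 449, 500, 422, 434, 401
Mean correct RT = 3049/7 = 435.5714 ms
Proportion correct = 7/9
IES = 435.5714 / (7/9) = 560.020 ms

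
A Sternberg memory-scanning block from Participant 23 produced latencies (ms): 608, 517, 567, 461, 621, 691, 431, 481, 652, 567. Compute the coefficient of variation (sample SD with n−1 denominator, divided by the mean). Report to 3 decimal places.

n = 10, Σ = 5596, M = 559.6000
Σ(x−M)² = 66278.400; s = √(66278.400/9) = 85.8153
CV = 85.8153 / 559.6000 = 0.15335

0.153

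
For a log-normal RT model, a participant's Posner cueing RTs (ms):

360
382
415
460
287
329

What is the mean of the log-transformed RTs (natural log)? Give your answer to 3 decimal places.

5.908

ln(RT): 5.8861, 5.9454, 6.0283, 6.1312, 5.6595, 5.7961
Σ ln(RT) = 35.4466
Mean = 35.4466/6 = 5.90776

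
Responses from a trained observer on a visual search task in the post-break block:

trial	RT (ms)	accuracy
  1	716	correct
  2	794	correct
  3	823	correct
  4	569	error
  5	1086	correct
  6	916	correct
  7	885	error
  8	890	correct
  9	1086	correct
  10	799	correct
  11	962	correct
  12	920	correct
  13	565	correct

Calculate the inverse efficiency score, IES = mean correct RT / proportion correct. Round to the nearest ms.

Correct trials (n=11): 716, 794, 823, 1086, 916, 890, 1086, 799, 962, 920, 565
Mean correct RT = 9557/11 = 868.8182 ms
Proportion correct = 11/13
IES = 868.8182 / (11/13) = 1026.785 ms

1027 ms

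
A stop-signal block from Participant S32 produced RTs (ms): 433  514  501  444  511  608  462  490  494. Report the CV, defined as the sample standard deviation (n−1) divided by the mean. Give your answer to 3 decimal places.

n = 9, Σ = 4457, M = 495.2222
Σ(x−M)² = 20981.556; s = √(20981.556/8) = 51.2122
CV = 51.2122 / 495.2222 = 0.10341

0.103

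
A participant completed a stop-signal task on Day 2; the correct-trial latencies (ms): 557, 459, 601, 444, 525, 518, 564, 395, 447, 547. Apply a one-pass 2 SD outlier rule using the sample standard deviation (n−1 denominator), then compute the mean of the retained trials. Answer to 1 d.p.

n = 10, ΣRT = 5057, M = 505.700
Σ(x−M)² = 39030.10; s = √(39030.10/9) = 65.853
Cutoffs: 505.700 ± 2·65.853 → [374.0, 637.4]
No RTs fall outside the cutoffs; all 10 retained. Mean = 5057/10 = 505.700

505.7 ms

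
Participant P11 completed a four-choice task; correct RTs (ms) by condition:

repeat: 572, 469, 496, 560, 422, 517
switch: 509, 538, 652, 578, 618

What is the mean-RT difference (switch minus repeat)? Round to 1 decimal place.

73.0 ms

M(repeat) = 3036/6 = 506.000
M(switch) = 2895/5 = 579.000
Difference = 579.000 − 506.000 = 73.000 ms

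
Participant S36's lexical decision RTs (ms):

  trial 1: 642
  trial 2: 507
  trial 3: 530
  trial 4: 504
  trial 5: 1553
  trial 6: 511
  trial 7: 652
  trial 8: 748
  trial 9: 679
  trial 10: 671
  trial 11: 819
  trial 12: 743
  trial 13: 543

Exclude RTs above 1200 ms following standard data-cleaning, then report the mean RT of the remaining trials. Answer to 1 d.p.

629.1 ms

Excluded: 1553
Retained (n=12): Σ = 7549
Mean = 7549/12 = 629.0833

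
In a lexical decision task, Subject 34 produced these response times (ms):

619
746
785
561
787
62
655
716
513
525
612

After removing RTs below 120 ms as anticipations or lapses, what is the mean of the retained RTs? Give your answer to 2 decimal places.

Excluded: 62
Retained (n=10): Σ = 6519
Mean = 6519/10 = 651.9000

651.90 ms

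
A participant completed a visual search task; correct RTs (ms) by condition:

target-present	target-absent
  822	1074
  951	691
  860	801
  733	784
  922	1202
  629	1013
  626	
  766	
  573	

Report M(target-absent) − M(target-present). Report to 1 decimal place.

M(target-present) = 6882/9 = 764.667
M(target-absent) = 5565/6 = 927.500
Difference = 927.500 − 764.667 = 162.833 ms

162.8 ms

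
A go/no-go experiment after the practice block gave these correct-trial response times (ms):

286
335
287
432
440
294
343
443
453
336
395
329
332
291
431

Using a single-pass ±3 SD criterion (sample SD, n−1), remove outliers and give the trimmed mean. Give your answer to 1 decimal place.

361.8 ms

n = 15, ΣRT = 5427, M = 361.800
Σ(x−M)² = 56496.40; s = √(56496.40/14) = 63.525
Cutoffs: 361.800 ± 3·63.525 → [171.2, 552.4]
No RTs fall outside the cutoffs; all 15 retained. Mean = 5427/15 = 361.800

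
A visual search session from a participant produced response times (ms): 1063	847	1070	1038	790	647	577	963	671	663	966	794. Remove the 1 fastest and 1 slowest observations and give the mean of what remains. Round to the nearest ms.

Sorted: 577, 647, 663, 671, 790, 794, 847, 963, 966, 1038, 1063, 1070
Drop lowest 1 (577) and highest 1 (1070)
Remaining (n=10): Σ = 8442, mean = 8442/10 = 844.200

844 ms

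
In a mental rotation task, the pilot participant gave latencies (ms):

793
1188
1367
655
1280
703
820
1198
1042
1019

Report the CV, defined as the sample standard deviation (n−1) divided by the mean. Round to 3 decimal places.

0.250

n = 10, Σ = 10065, M = 1006.5000
Σ(x−M)² = 571822.500; s = √(571822.500/9) = 252.0632
CV = 252.0632 / 1006.5000 = 0.25044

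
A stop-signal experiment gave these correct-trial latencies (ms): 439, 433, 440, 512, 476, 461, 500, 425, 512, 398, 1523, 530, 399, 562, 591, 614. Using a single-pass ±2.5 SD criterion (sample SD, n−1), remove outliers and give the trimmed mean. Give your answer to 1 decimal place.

486.1 ms

n = 16, ΣRT = 8815, M = 550.938
Σ(x−M)² = 1071460.94; s = √(1071460.94/15) = 267.265
Cutoffs: 550.938 ± 2.5·267.265 → [-117.2, 1219.1]
Outside: 1523 → excluded.
Retained (n=15): Σ = 7292, mean = 7292/15 = 486.133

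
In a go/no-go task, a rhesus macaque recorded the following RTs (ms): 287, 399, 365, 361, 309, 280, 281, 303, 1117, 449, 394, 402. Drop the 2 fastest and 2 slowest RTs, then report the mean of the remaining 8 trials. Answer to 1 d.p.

Sorted: 280, 281, 287, 303, 309, 361, 365, 394, 399, 402, 449, 1117
Drop lowest 2 (280, 281) and highest 2 (449, 1117)
Remaining (n=8): Σ = 2820, mean = 2820/8 = 352.500

352.5 ms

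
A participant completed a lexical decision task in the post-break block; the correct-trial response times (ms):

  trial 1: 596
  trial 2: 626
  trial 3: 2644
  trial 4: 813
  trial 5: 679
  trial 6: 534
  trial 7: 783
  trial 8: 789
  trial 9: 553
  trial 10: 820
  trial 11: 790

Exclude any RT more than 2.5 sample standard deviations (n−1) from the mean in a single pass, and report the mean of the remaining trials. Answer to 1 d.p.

n = 11, ΣRT = 9627, M = 875.182
Σ(x−M)² = 3557537.64; s = √(3557537.64/10) = 596.451
Cutoffs: 875.182 ± 2.5·596.451 → [-615.9, 2366.3]
Outside: 2644 → excluded.
Retained (n=10): Σ = 6983, mean = 6983/10 = 698.300

698.3 ms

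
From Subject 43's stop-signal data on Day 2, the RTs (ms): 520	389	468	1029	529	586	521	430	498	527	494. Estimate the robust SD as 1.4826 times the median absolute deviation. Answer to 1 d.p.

38.5 ms

Sorted: 389, 430, 468, 494, 498, 520, 521, 527, 529, 586, 1029 → median = 520
|x − 520| sorted: 0, 1, 7, 9, 22, 26, 52, 66, 90, 131, 509 → MAD = 26
Robust SD ≈ 1.4826 × 26 = 38.548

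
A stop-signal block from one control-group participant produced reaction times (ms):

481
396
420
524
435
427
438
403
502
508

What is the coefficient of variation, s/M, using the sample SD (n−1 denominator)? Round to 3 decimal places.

0.102

n = 10, Σ = 4534, M = 453.4000
Σ(x−M)² = 19312.400; s = √(19312.400/9) = 46.3230
CV = 46.3230 / 453.4000 = 0.10217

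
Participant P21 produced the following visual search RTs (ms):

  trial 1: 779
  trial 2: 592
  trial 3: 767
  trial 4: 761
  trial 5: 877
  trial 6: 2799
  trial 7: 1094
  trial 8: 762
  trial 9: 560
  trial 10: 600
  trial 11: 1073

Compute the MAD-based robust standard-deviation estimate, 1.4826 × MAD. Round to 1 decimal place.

Sorted: 560, 592, 600, 761, 762, 767, 779, 877, 1073, 1094, 2799 → median = 767
|x − 767| sorted: 0, 5, 6, 12, 110, 167, 175, 207, 306, 327, 2032 → MAD = 167
Robust SD ≈ 1.4826 × 167 = 247.594

247.6 ms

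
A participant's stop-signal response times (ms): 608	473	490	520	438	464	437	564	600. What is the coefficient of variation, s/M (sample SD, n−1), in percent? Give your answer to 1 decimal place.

n = 9, Σ = 4594, M = 510.4444
Σ(x−M)² = 35116.222; s = √(35116.222/8) = 66.2535
CV = 66.2535 / 510.4444 = 0.12980 = 12.980%

13.0%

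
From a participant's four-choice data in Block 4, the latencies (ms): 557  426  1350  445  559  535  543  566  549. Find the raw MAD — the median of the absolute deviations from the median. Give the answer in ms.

14 ms

Sorted: 426, 445, 535, 543, 549, 557, 559, 566, 1350 → median = 549
|x − 549|: 8, 123, 801, 104, 10, 14, 6, 17, 0
Sorted deviations: 0, 6, 8, 10, 14, 17, 104, 123, 801 → MAD = 14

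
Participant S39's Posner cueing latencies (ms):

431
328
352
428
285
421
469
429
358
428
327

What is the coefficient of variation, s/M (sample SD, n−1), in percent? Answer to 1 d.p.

n = 11, Σ = 4256, M = 386.9091
Σ(x−M)² = 34492.909; s = √(34492.909/10) = 58.7307
CV = 58.7307 / 386.9091 = 0.15179 = 15.179%

15.2%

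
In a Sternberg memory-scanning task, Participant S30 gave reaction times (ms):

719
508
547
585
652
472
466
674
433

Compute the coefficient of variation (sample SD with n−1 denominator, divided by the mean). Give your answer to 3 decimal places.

0.181

n = 9, Σ = 5056, M = 561.7778
Σ(x−M)² = 82919.556; s = √(82919.556/8) = 101.8084
CV = 101.8084 / 561.7778 = 0.18123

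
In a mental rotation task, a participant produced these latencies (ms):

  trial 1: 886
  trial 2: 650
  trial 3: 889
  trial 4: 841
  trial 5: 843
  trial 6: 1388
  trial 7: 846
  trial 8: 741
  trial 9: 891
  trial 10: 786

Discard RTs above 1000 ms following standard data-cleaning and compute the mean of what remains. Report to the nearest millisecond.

Excluded: 1388
Retained (n=9): Σ = 7373
Mean = 7373/9 = 819.2222

819 ms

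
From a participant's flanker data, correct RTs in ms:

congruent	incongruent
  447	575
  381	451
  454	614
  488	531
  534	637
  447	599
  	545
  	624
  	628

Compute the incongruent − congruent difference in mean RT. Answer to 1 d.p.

119.7 ms

M(congruent) = 2751/6 = 458.500
M(incongruent) = 5204/9 = 578.222
Difference = 578.222 − 458.500 = 119.722 ms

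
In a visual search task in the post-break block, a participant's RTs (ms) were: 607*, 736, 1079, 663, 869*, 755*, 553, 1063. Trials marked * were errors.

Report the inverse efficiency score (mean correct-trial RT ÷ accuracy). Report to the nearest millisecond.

1310 ms

Correct trials (n=5): 736, 1079, 663, 553, 1063
Mean correct RT = 4094/5 = 818.8000 ms
Proportion correct = 5/8
IES = 818.8000 / (5/8) = 1310.080 ms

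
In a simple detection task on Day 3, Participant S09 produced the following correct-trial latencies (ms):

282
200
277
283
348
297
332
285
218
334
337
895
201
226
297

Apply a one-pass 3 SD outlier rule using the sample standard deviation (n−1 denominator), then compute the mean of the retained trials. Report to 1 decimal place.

n = 15, ΣRT = 4812, M = 320.800
Σ(x−M)² = 386774.40; s = √(386774.40/14) = 166.213
Cutoffs: 320.800 ± 3·166.213 → [-177.8, 819.4]
Outside: 895 → excluded.
Retained (n=14): Σ = 3917, mean = 3917/14 = 279.786

279.8 ms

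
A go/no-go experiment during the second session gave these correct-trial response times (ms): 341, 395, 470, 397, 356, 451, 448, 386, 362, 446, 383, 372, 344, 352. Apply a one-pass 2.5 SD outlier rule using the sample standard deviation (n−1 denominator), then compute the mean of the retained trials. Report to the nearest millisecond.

393 ms

n = 14, ΣRT = 5503, M = 393.071
Σ(x−M)² = 24852.93; s = √(24852.93/13) = 43.724
Cutoffs: 393.071 ± 2.5·43.724 → [283.8, 502.4]
No RTs fall outside the cutoffs; all 14 retained. Mean = 5503/14 = 393.071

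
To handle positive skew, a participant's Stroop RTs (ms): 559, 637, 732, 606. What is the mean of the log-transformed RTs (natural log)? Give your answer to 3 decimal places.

6.446

ln(RT): 6.3261, 6.4568, 6.5958, 6.4069
Σ ln(RT) = 25.7856
Mean = 25.7856/4 = 6.44639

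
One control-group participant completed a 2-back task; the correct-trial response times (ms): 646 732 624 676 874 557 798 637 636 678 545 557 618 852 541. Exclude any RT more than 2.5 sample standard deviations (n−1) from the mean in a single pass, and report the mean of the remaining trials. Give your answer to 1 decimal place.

664.7 ms

n = 15, ΣRT = 9971, M = 664.733
Σ(x−M)² = 160096.93; s = √(160096.93/14) = 106.937
Cutoffs: 664.733 ± 2.5·106.937 → [397.4, 932.1]
No RTs fall outside the cutoffs; all 15 retained. Mean = 9971/15 = 664.733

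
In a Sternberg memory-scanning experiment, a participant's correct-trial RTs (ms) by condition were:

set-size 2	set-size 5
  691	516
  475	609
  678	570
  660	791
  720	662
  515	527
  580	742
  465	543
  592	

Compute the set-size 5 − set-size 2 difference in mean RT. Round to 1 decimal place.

22.7 ms

M(set-size 2) = 5376/9 = 597.333
M(set-size 5) = 4960/8 = 620.000
Difference = 620.000 − 597.333 = 22.667 ms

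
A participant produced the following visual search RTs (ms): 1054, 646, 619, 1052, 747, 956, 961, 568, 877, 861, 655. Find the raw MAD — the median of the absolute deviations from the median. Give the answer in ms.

Sorted: 568, 619, 646, 655, 747, 861, 877, 956, 961, 1052, 1054 → median = 861
|x − 861|: 193, 215, 242, 191, 114, 95, 100, 293, 16, 0, 206
Sorted deviations: 0, 16, 95, 100, 114, 191, 193, 206, 215, 242, 293 → MAD = 191

191 ms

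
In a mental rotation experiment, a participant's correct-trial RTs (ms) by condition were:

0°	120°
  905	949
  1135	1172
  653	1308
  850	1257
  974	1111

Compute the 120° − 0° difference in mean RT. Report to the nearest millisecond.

M(0°) = 4517/5 = 903.400
M(120°) = 5797/5 = 1159.400
Difference = 1159.400 − 903.400 = 256.000 ms

256 ms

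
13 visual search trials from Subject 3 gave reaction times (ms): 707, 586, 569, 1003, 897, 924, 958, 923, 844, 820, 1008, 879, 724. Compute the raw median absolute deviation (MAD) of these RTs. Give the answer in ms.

79 ms

Sorted: 569, 586, 707, 724, 820, 844, 879, 897, 923, 924, 958, 1003, 1008 → median = 879
|x − 879|: 172, 293, 310, 124, 18, 45, 79, 44, 35, 59, 129, 0, 155
Sorted deviations: 0, 18, 35, 44, 45, 59, 79, 124, 129, 155, 172, 293, 310 → MAD = 79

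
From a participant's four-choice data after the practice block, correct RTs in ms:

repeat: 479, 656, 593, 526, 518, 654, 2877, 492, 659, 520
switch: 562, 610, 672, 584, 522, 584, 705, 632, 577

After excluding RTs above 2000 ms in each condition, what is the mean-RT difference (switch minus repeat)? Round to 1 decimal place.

39.0 ms

repeat: exclude 2877
M(repeat) = 5097/9 = 566.333
M(switch) = 5448/9 = 605.333
Difference = 605.333 − 566.333 = 39.000 ms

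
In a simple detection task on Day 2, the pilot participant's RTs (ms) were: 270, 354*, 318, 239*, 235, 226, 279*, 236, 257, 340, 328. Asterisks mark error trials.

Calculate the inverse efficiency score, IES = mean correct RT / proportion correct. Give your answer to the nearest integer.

Correct trials (n=8): 270, 318, 235, 226, 236, 257, 340, 328
Mean correct RT = 2210/8 = 276.2500 ms
Proportion correct = 8/11
IES = 276.2500 / (8/11) = 379.844 ms

380 ms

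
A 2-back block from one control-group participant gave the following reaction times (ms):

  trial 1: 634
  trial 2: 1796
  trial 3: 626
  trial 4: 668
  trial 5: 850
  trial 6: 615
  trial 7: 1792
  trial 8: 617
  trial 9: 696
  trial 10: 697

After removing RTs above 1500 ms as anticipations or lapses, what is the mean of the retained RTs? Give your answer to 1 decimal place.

675.4 ms

Excluded: 1792, 1796
Retained (n=8): Σ = 5403
Mean = 5403/8 = 675.3750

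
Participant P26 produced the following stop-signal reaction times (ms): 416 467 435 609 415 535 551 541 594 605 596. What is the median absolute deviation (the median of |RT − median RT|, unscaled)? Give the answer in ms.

Sorted: 415, 416, 435, 467, 535, 541, 551, 594, 596, 605, 609 → median = 541
|x − 541|: 125, 74, 106, 68, 126, 6, 10, 0, 53, 64, 55
Sorted deviations: 0, 6, 10, 53, 55, 64, 68, 74, 106, 125, 126 → MAD = 64

64 ms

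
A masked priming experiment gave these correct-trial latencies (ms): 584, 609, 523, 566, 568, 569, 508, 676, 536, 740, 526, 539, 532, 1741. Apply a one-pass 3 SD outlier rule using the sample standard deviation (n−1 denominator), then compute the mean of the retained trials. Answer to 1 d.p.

n = 14, ΣRT = 9217, M = 658.357
Σ(x−M)² = 1315367.21; s = √(1315367.21/13) = 318.091
Cutoffs: 658.357 ± 3·318.091 → [-295.9, 1612.6]
Outside: 1741 → excluded.
Retained (n=13): Σ = 7476, mean = 7476/13 = 575.077

575.1 ms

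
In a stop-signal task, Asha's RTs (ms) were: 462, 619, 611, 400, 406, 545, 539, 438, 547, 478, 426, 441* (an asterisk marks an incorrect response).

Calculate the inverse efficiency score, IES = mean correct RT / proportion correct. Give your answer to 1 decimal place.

Correct trials (n=11): 462, 619, 611, 400, 406, 545, 539, 438, 547, 478, 426
Mean correct RT = 5471/11 = 497.3636 ms
Proportion correct = 11/12
IES = 497.3636 / (11/12) = 542.579 ms

542.6 ms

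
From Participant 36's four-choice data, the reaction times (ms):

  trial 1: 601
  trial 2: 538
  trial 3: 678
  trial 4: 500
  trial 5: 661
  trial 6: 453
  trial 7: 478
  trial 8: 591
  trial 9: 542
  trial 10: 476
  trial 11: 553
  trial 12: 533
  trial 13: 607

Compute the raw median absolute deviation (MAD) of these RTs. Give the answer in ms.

Sorted: 453, 476, 478, 500, 533, 538, 542, 553, 591, 601, 607, 661, 678 → median = 542
|x − 542|: 59, 4, 136, 42, 119, 89, 64, 49, 0, 66, 11, 9, 65
Sorted deviations: 0, 4, 9, 11, 42, 49, 59, 64, 65, 66, 89, 119, 136 → MAD = 59

59 ms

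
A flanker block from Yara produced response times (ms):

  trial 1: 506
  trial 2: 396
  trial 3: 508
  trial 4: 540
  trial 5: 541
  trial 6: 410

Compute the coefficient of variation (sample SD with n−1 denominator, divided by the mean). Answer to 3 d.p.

n = 6, Σ = 2901, M = 483.5000
Σ(x−M)² = 20663.500; s = √(20663.500/5) = 64.2861
CV = 64.2861 / 483.5000 = 0.13296

0.133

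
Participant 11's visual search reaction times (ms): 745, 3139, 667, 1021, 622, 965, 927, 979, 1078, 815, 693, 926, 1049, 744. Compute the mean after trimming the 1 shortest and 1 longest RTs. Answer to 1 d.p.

884.1 ms

Sorted: 622, 667, 693, 744, 745, 815, 926, 927, 965, 979, 1021, 1049, 1078, 3139
Drop lowest 1 (622) and highest 1 (3139)
Remaining (n=12): Σ = 10609, mean = 10609/12 = 884.083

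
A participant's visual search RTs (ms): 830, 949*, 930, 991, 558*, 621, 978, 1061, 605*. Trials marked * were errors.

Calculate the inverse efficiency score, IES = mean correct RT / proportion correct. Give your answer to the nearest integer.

1353 ms

Correct trials (n=6): 830, 930, 991, 621, 978, 1061
Mean correct RT = 5411/6 = 901.8333 ms
Proportion correct = 6/9
IES = 901.8333 / (6/9) = 1352.750 ms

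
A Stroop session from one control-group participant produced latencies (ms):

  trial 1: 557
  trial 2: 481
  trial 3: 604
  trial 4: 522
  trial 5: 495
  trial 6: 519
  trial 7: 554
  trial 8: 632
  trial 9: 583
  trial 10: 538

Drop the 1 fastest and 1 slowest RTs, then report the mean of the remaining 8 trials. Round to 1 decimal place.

Sorted: 481, 495, 519, 522, 538, 554, 557, 583, 604, 632
Drop lowest 1 (481) and highest 1 (632)
Remaining (n=8): Σ = 4372, mean = 4372/8 = 546.500

546.5 ms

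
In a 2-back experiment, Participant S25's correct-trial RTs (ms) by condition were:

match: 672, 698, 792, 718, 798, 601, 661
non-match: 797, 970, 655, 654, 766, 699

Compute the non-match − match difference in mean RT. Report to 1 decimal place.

M(match) = 4940/7 = 705.714
M(non-match) = 4541/6 = 756.833
Difference = 756.833 − 705.714 = 51.119 ms

51.1 ms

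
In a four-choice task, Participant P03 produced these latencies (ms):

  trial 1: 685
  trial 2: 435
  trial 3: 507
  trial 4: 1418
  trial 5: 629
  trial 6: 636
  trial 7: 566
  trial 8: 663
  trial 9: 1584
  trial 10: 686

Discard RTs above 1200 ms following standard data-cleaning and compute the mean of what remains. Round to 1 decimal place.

Excluded: 1418, 1584
Retained (n=8): Σ = 4807
Mean = 4807/8 = 600.8750

600.9 ms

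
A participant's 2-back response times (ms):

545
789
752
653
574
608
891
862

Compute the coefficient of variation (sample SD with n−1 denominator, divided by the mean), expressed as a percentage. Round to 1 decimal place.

18.7%

n = 8, Σ = 5674, M = 709.2500
Σ(x−M)² = 123239.500; s = √(123239.500/7) = 132.6863
CV = 132.6863 / 709.2500 = 0.18708 = 18.708%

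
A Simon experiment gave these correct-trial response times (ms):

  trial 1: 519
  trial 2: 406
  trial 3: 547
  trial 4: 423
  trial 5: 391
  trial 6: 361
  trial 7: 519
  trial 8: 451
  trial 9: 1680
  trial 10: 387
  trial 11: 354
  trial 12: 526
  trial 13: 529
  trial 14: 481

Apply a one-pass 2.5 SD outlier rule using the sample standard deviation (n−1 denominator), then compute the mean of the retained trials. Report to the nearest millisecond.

453 ms

n = 14, ΣRT = 7574, M = 541.000
Σ(x−M)² = 1456128.00; s = √(1456128.00/13) = 334.679
Cutoffs: 541.000 ± 2.5·334.679 → [-295.7, 1377.7]
Outside: 1680 → excluded.
Retained (n=13): Σ = 5894, mean = 5894/13 = 453.385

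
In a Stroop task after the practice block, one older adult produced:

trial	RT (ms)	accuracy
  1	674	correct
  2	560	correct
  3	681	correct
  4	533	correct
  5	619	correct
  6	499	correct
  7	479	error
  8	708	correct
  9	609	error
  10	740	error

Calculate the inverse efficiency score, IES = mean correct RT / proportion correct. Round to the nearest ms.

Correct trials (n=7): 674, 560, 681, 533, 619, 499, 708
Mean correct RT = 4274/7 = 610.5714 ms
Proportion correct = 7/10
IES = 610.5714 / (7/10) = 872.245 ms

872 ms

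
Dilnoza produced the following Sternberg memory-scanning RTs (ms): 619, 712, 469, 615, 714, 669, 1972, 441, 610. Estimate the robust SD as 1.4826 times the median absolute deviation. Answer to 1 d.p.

Sorted: 441, 469, 610, 615, 619, 669, 712, 714, 1972 → median = 619
|x − 619| sorted: 0, 4, 9, 50, 93, 95, 150, 178, 1353 → MAD = 93
Robust SD ≈ 1.4826 × 93 = 137.882

137.9 ms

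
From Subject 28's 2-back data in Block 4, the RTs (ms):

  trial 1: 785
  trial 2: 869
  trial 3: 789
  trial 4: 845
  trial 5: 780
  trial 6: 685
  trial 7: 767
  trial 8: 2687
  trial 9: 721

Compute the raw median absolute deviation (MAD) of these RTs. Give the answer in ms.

Sorted: 685, 721, 767, 780, 785, 789, 845, 869, 2687 → median = 785
|x − 785|: 0, 84, 4, 60, 5, 100, 18, 1902, 64
Sorted deviations: 0, 4, 5, 18, 60, 64, 84, 100, 1902 → MAD = 60

60 ms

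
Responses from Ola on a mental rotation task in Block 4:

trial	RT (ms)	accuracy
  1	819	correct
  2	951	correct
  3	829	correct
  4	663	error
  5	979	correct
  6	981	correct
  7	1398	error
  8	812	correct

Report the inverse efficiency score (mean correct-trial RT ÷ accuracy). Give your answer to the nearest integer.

1194 ms

Correct trials (n=6): 819, 951, 829, 979, 981, 812
Mean correct RT = 5371/6 = 895.1667 ms
Proportion correct = 6/8
IES = 895.1667 / (6/8) = 1193.556 ms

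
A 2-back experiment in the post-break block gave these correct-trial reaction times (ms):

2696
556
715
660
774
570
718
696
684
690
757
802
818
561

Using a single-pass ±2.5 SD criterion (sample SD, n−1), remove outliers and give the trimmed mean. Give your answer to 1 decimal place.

692.4 ms

n = 14, ΣRT = 11697, M = 835.500
Σ(x−M)² = 3819503.50; s = √(3819503.50/13) = 542.041
Cutoffs: 835.500 ± 2.5·542.041 → [-519.6, 2190.6]
Outside: 2696 → excluded.
Retained (n=13): Σ = 9001, mean = 9001/13 = 692.385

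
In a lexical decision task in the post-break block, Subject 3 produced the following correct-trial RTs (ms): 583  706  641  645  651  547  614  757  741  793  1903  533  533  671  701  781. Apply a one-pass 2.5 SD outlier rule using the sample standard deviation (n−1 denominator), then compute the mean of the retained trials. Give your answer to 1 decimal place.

n = 16, ΣRT = 11800, M = 737.500
Σ(x−M)² = 1554906.00; s = √(1554906.00/15) = 321.963
Cutoffs: 737.500 ± 2.5·321.963 → [-67.4, 1542.4]
Outside: 1903 → excluded.
Retained (n=15): Σ = 9897, mean = 9897/15 = 659.800

659.8 ms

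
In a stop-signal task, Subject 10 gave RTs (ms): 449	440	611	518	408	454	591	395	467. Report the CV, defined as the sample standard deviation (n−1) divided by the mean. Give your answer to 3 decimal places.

n = 9, Σ = 4333, M = 481.4444
Σ(x−M)² = 46722.222; s = √(46722.222/8) = 76.4217
CV = 76.4217 / 481.4444 = 0.15873

0.159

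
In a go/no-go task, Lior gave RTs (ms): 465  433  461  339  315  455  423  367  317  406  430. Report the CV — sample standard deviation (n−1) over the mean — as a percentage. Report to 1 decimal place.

n = 11, Σ = 4411, M = 401.0000
Σ(x−M)² = 32438.000; s = √(32438.000/10) = 56.9544
CV = 56.9544 / 401.0000 = 0.14203 = 14.203%

14.2%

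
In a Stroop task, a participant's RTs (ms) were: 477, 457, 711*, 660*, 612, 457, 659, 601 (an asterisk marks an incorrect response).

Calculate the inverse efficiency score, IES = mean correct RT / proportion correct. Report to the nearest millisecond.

725 ms

Correct trials (n=6): 477, 457, 612, 457, 659, 601
Mean correct RT = 3263/6 = 543.8333 ms
Proportion correct = 6/8
IES = 543.8333 / (6/8) = 725.111 ms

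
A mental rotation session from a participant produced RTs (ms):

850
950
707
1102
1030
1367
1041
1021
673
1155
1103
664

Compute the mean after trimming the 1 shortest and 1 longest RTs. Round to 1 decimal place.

Sorted: 664, 673, 707, 850, 950, 1021, 1030, 1041, 1102, 1103, 1155, 1367
Drop lowest 1 (664) and highest 1 (1367)
Remaining (n=10): Σ = 9632, mean = 9632/10 = 963.200

963.2 ms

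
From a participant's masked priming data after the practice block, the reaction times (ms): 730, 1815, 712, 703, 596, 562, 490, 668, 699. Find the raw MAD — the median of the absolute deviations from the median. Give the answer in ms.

31 ms

Sorted: 490, 562, 596, 668, 699, 703, 712, 730, 1815 → median = 699
|x − 699|: 31, 1116, 13, 4, 103, 137, 209, 31, 0
Sorted deviations: 0, 4, 13, 31, 31, 103, 137, 209, 1116 → MAD = 31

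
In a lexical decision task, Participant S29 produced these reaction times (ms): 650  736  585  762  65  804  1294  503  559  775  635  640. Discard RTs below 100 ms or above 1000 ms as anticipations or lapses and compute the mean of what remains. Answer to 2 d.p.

Excluded: 65, 1294
Retained (n=10): Σ = 6649
Mean = 6649/10 = 664.9000

664.90 ms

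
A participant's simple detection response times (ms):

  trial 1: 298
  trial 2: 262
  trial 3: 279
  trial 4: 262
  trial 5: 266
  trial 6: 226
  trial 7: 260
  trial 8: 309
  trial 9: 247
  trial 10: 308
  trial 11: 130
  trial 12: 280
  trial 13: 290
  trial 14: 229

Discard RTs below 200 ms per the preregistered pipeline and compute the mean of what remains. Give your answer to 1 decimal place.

Excluded: 130
Retained (n=13): Σ = 3516
Mean = 3516/13 = 270.4615

270.5 ms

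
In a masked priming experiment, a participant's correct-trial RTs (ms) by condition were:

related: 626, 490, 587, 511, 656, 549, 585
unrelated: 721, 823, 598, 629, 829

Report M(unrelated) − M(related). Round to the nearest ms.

M(related) = 4004/7 = 572.000
M(unrelated) = 3600/5 = 720.000
Difference = 720.000 − 572.000 = 148.000 ms

148 ms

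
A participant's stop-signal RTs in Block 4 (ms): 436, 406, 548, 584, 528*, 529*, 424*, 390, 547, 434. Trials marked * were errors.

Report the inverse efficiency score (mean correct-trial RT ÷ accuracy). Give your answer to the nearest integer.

683 ms

Correct trials (n=7): 436, 406, 548, 584, 390, 547, 434
Mean correct RT = 3345/7 = 477.8571 ms
Proportion correct = 7/10
IES = 477.8571 / (7/10) = 682.653 ms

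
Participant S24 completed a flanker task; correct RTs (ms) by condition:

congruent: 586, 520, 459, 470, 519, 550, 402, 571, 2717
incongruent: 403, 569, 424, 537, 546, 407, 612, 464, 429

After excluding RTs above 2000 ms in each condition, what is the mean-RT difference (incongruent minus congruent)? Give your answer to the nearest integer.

congruent: exclude 2717
M(congruent) = 4077/8 = 509.625
M(incongruent) = 4391/9 = 487.889
Difference = 487.889 − 509.625 = -21.736 ms

-22 ms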